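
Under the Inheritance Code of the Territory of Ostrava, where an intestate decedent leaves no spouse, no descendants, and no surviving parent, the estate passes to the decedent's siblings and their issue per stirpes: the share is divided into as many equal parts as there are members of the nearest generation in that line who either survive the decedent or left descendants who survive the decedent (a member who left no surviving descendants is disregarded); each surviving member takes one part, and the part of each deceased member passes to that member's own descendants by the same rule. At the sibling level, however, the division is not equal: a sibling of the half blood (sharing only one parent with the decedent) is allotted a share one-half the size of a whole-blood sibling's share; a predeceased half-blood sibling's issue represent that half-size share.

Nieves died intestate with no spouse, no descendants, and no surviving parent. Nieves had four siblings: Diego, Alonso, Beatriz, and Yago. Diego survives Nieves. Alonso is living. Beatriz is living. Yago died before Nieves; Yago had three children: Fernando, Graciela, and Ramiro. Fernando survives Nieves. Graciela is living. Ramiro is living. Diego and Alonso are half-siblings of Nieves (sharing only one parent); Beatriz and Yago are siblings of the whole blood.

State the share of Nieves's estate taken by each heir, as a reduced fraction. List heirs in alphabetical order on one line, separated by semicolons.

Alonso 1/6; Beatriz 1/3; Diego 1/6; Fernando 1/9; Graciela 1/9; Ramiro 1/9

No spouse, descendants, or parent survives, so the estate passes to Nieves's siblings per stirpes.
Half-blood siblings count for one-half the weight of whole-blood siblings at the initial division.
Dividing 1 in proportion to weights (total weight 3): Diego (weight 1/2) → 1/6; Alonso (weight 1/2) → 1/6; Beatriz (weight 1) → 1/3; Yago (weight 1) → 1/3.
Diego is living and takes 1/6.
Alonso is living and takes 1/6.
Beatriz is living and takes 1/3.
Yago predeceased; the 1/3 allotted to Yago's branch passes to Yago's issue by representation.
The 1/3 is divided into 3 equal shares of 1/9 among Fernando, Graciela, Ramiro.
Fernando is living and takes 1/9.
Graciela is living and takes 1/9.
Ramiro is living and takes 1/9.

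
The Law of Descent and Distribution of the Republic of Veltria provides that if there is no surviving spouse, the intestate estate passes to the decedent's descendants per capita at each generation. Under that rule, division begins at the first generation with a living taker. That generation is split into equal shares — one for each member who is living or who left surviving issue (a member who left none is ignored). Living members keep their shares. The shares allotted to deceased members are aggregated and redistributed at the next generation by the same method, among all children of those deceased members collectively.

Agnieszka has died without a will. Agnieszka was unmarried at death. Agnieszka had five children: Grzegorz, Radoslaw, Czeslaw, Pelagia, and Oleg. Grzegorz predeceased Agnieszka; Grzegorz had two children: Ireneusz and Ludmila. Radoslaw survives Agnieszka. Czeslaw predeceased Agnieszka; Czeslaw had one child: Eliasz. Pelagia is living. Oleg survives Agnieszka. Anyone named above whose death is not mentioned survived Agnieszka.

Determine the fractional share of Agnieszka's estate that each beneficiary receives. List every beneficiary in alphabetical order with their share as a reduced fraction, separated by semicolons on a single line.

There is no surviving spouse, so the entire estate passes to Agnieszka's descendants per capita at each generation.
At generation 1 (Grzegorz, Radoslaw, Czeslaw, Pelagia, Oleg) there are 5 shares of (1)/5 = 1/5 each.
Living: Radoslaw, Pelagia, and Oleg — each takes 1/5.
Deceased: Grzegorz and Czeslaw. Their combined 2/5 is pooled and carried to generation 2.
At generation 2 (Ireneusz, Ludmila, Eliasz) there are 3 shares of (2/5)/3 = 2/15 each.
Living: Ireneusz, Ludmila, and Eliasz — each takes 2/15.

Eliasz 2/15; Ireneusz 2/15; Ludmila 2/15; Oleg 1/5; Pelagia 1/5; Radoslaw 1/5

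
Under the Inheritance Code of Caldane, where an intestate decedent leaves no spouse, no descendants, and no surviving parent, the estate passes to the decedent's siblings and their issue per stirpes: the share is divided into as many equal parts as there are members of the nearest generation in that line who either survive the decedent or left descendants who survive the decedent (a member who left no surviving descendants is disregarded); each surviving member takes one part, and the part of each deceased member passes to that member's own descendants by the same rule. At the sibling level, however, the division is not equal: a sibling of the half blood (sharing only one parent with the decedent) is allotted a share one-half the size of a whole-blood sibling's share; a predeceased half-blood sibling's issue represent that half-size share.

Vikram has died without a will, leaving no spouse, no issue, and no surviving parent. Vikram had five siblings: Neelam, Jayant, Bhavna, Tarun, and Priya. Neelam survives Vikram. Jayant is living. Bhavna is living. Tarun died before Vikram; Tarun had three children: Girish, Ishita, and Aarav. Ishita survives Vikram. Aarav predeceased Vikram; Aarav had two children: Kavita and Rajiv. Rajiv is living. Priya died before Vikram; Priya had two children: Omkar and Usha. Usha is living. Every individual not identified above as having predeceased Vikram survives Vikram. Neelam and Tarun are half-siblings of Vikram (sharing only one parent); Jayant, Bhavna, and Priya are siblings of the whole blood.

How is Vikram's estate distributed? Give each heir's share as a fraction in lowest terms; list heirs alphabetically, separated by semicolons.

No spouse, descendants, or parent survives, so the estate passes to Vikram's siblings per stirpes.
Half-blood siblings count for one-half the weight of whole-blood siblings at the initial division.
Dividing 1 in proportion to weights (total weight 4): Neelam (weight 1/2) → 1/8; Jayant (weight 1) → 1/4; Bhavna (weight 1) → 1/4; Tarun (weight 1/2) → 1/8; Priya (weight 1) → 1/4.
Neelam is living and takes 1/8.
Jayant is living and takes 1/4.
Bhavna is living and takes 1/4.
Tarun predeceased; the 1/8 allotted to Tarun's branch passes to Tarun's issue by representation.
The 1/8 is divided into 3 equal shares of 1/24 among Girish, Ishita, Aarav.
Girish is living and takes 1/24.
Ishita is living and takes 1/24.
Aarav predeceased; the 1/24 allotted to Aarav's branch passes to Aarav's issue by representation.
The 1/24 is divided into 2 equal shares of 1/48 among Kavita, Rajiv.
Kavita is living and takes 1/48.
Rajiv is living and takes 1/48.
Priya predeceased; the 1/4 allotted to Priya's branch passes to Priya's issue by representation.
The 1/4 is divided into 2 equal shares of 1/8 among Omkar, Usha.
Omkar is living and takes 1/8.
Usha is living and takes 1/8.

Bhavna 1/4; Girish 1/24; Ishita 1/24; Jayant 1/4; Kavita 1/48; Neelam 1/8; Omkar 1/8; Rajiv 1/48; Usha 1/8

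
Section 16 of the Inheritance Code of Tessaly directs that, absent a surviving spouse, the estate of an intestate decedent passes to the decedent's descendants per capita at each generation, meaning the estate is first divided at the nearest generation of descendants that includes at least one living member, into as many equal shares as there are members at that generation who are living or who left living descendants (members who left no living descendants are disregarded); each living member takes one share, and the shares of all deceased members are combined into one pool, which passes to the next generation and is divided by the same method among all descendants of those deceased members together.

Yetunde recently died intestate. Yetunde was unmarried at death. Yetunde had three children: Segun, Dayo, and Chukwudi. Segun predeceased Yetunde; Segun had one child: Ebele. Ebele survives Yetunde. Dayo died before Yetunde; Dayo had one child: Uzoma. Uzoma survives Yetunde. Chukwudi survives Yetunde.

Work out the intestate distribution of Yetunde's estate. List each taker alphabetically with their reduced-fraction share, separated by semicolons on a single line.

There is no surviving spouse, so the entire estate passes to Yetunde's descendants per capita at each generation.
At generation 1 (Segun, Dayo, Chukwudi) there are 3 shares of (1)/3 = 1/3 each.
Living: Chukwudi — each takes 1/3.
Deceased: Segun and Dayo. Their combined 2/3 is pooled and carried to generation 2.
At generation 2 (Ebele, Uzoma) there are 2 shares of (2/3)/2 = 1/3 each.
Living: Ebele and Uzoma — each takes 1/3.

Chukwudi 1/3; Ebele 1/3; Uzoma 1/3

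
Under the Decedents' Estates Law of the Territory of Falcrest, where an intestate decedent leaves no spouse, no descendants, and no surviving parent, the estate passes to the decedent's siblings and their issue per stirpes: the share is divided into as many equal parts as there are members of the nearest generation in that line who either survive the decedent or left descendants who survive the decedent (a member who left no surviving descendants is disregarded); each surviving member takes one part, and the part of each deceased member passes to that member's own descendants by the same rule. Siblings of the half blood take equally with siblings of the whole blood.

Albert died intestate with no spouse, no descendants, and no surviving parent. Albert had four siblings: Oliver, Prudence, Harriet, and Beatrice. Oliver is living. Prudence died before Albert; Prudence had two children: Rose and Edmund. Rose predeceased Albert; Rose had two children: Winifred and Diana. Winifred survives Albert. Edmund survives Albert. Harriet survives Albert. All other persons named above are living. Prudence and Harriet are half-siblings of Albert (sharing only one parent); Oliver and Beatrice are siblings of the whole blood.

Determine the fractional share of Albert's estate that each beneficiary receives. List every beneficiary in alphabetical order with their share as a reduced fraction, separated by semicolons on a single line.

Beatrice 1/4; Diana 1/16; Edmund 1/8; Harriet 1/4; Oliver 1/4; Winifred 1/16

No spouse, descendants, or parent survives, so the estate passes to Albert's siblings per stirpes.
Half-blood and whole-blood siblings take equally under the stated rule.
The estate is divided into 4 equal shares of 1/4 among Oliver, Prudence, Harriet, Beatrice.
Oliver is living and takes 1/4.
Prudence predeceased; the 1/4 allotted to Prudence's branch passes to Prudence's issue by representation.
The 1/4 is divided into 2 equal shares of 1/8 among Rose, Edmund.
Rose predeceased; the 1/8 allotted to Rose's branch passes to Rose's issue by representation.
The 1/8 is divided into 2 equal shares of 1/16 among Winifred, Diana.
Winifred is living and takes 1/16.
Diana is living and takes 1/16.
Edmund is living and takes 1/8.
Harriet is living and takes 1/4.
Beatrice is living and takes 1/4.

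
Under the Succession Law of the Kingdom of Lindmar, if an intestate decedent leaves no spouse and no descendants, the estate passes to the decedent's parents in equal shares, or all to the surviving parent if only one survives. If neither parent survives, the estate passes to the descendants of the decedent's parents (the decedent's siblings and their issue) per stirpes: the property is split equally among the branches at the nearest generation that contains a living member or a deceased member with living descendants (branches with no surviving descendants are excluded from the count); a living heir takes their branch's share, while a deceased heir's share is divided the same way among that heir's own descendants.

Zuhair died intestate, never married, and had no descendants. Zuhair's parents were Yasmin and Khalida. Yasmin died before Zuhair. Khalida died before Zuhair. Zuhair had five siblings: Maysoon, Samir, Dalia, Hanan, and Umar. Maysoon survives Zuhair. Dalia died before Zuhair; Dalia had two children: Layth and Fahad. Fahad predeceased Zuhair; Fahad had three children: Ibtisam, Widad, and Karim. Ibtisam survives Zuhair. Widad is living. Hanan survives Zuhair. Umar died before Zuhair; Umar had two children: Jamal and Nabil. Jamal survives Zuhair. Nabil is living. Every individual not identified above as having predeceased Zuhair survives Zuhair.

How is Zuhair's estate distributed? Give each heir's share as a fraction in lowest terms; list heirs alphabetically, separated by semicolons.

Hanan 1/5; Ibtisam 1/30; Jamal 1/10; Karim 1/30; Layth 1/10; Maysoon 1/5; Nabil 1/10; Samir 1/5; Widad 1/30

Neither parent survives and there are no descendants, so the estate passes to Zuhair's siblings and their issue per stirpes.
The estate is divided into 5 equal shares of 1/5 among Maysoon, Samir, Dalia, Hanan, Umar.
Maysoon is living and takes 1/5.
Samir is living and takes 1/5.
Dalia predeceased; the 1/5 allotted to Dalia's branch passes to Dalia's issue by representation.
The 1/5 is divided into 2 equal shares of 1/10 among Layth, Fahad.
Layth is living and takes 1/10.
Fahad predeceased; the 1/10 allotted to Fahad's branch passes to Fahad's issue by representation.
The 1/10 is divided into 3 equal shares of 1/30 among Ibtisam, Widad, Karim.
Ibtisam is living and takes 1/30.
Widad is living and takes 1/30.
Karim is living and takes 1/30.
Hanan is living and takes 1/5.
Umar predeceased; the 1/5 allotted to Umar's branch passes to Umar's issue by representation.
The 1/5 is divided into 2 equal shares of 1/10 among Jamal, Nabil.
Jamal is living and takes 1/10.
Nabil is living and takes 1/10.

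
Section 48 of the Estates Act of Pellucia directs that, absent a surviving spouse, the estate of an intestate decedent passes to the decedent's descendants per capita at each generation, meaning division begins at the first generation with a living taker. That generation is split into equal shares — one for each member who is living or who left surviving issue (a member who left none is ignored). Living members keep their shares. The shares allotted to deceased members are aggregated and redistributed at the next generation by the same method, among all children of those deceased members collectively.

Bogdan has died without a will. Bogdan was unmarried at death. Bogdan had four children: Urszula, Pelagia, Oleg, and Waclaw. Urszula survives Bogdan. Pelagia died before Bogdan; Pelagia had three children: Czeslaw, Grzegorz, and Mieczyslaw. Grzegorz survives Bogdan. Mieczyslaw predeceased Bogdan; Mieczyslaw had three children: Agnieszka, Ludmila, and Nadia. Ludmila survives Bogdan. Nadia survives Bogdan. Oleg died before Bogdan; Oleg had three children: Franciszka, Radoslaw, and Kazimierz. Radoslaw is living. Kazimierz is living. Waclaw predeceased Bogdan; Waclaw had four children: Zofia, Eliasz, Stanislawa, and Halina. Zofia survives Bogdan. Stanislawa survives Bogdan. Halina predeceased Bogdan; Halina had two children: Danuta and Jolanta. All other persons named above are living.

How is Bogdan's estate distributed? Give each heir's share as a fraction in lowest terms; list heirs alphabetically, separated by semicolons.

Agnieszka 3/100; Czeslaw 3/40; Danuta 3/100; Eliasz 3/40; Franciszka 3/40; Grzegorz 3/40; Jolanta 3/100; Kazimierz 3/40; Ludmila 3/100; Nadia 3/100; Radoslaw 3/40; Stanislawa 3/40; Urszula 1/4; Zofia 3/40

There is no surviving spouse, so the entire estate passes to Bogdan's descendants per capita at each generation.
At generation 1 (Urszula, Pelagia, Oleg, Waclaw) there are 4 shares of (1)/4 = 1/4 each.
Living: Urszula — each takes 1/4.
Deceased: Pelagia, Oleg, and Waclaw. Their combined 3/4 is pooled and carried to generation 2.
At generation 2 (Czeslaw, Grzegorz, Mieczyslaw, Franciszka, Radoslaw, Kazimierz, Zofia, Eliasz, Stanislawa, Halina) there are 10 shares of (3/4)/10 = 3/40 each.
Living: Czeslaw, Grzegorz, Franciszka, Radoslaw, Kazimierz, Zofia, Eliasz, and Stanislawa — each takes 3/40.
Deceased: Mieczyslaw and Halina. Their combined 3/20 is pooled and carried to generation 3.
At generation 3 (Agnieszka, Ludmila, Nadia, Danuta, Jolanta) there are 5 shares of (3/20)/5 = 3/100 each.
Living: Agnieszka, Ludmila, Nadia, Danuta, and Jolanta — each takes 3/100.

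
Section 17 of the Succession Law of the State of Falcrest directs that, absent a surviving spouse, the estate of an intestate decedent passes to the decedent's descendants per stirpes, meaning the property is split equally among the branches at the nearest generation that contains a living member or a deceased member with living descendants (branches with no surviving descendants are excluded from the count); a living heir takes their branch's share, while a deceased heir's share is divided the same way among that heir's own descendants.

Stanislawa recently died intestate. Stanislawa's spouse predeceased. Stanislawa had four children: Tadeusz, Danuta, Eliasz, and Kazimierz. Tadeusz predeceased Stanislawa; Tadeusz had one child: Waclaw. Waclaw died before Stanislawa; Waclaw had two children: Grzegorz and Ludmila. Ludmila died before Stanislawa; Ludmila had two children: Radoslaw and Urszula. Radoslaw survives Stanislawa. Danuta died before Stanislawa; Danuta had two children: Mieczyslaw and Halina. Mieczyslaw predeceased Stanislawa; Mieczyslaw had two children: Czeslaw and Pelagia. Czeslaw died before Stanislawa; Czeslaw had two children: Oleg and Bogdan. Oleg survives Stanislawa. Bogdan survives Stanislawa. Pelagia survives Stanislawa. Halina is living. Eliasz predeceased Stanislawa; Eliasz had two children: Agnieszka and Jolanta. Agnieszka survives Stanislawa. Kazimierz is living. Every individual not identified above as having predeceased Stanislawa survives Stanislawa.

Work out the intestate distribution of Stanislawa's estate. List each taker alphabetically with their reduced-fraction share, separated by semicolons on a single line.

Agnieszka 1/8; Bogdan 1/32; Grzegorz 1/8; Halina 1/8; Jolanta 1/8; Kazimierz 1/4; Oleg 1/32; Pelagia 1/16; Radoslaw 1/16; Urszula 1/16

There is no surviving spouse, so the entire estate passes to Stanislawa's descendants per stirpes.
The estate is divided into 4 equal shares of 1/4 among Tadeusz, Danuta, Eliasz, Kazimierz.
Tadeusz predeceased; the 1/4 allotted to Tadeusz's branch passes to Tadeusz's issue by representation.
Waclaw's line is the sole branch at this level, so the full 1/4 passes to Waclaw's issue by representation.
The 1/4 is divided into 2 equal shares of 1/8 among Grzegorz, Ludmila.
Grzegorz is living and takes 1/8.
Ludmila predeceased; the 1/8 allotted to Ludmila's branch passes to Ludmila's issue by representation.
The 1/8 is divided into 2 equal shares of 1/16 among Radoslaw, Urszula.
Radoslaw is living and takes 1/16.
Urszula is living and takes 1/16.
Danuta predeceased; the 1/4 allotted to Danuta's branch passes to Danuta's issue by representation.
The 1/4 is divided into 2 equal shares of 1/8 among Mieczyslaw, Halina.
Mieczyslaw predeceased; the 1/8 allotted to Mieczyslaw's branch passes to Mieczyslaw's issue by representation.
The 1/8 is divided into 2 equal shares of 1/16 among Czeslaw, Pelagia.
Czeslaw predeceased; the 1/16 allotted to Czeslaw's branch passes to Czeslaw's issue by representation.
The 1/16 is divided into 2 equal shares of 1/32 among Oleg, Bogdan.
Oleg is living and takes 1/32.
Bogdan is living and takes 1/32.
Pelagia is living and takes 1/16.
Halina is living and takes 1/8.
Eliasz predeceased; the 1/4 allotted to Eliasz's branch passes to Eliasz's issue by representation.
The 1/4 is divided into 2 equal shares of 1/8 among Agnieszka, Jolanta.
Agnieszka is living and takes 1/8.
Jolanta is living and takes 1/8.
Kazimierz is living and takes 1/4.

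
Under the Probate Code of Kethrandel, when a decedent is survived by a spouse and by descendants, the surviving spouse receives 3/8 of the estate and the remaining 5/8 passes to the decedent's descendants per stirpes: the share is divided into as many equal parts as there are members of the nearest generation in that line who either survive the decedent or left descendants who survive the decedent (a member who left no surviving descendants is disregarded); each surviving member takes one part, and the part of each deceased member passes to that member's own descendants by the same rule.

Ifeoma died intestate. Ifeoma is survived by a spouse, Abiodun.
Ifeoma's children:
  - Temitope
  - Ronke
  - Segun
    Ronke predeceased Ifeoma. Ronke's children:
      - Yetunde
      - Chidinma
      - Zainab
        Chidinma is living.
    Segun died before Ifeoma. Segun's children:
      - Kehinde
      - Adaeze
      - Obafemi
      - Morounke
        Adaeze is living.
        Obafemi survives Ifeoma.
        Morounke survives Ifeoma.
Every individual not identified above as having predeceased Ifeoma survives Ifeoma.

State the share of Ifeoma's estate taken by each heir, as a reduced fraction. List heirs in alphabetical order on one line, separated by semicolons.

Abiodun 3/8; Adaeze 5/96; Chidinma 5/72; Kehinde 5/96; Morounke 5/96; Obafemi 5/96; Temitope 5/24; Yetunde 5/72; Zainab 5/72

Abiodun, as surviving spouse, takes 3/8.
The remaining 5/8 passes to Ifeoma's descendants per stirpes.
The 5/8 is divided into 3 equal shares of 5/24 among Temitope, Ronke, Segun.
Temitope is living and takes 5/24.
Ronke predeceased; the 5/24 allotted to Ronke's branch passes to Ronke's issue by representation.
The 5/24 is divided into 3 equal shares of 5/72 among Yetunde, Chidinma, Zainab.
Yetunde is living and takes 5/72.
Chidinma is living and takes 5/72.
Zainab is living and takes 5/72.
Segun predeceased; the 5/24 allotted to Segun's branch passes to Segun's issue by representation.
The 5/24 is divided into 4 equal shares of 5/96 among Kehinde, Adaeze, Obafemi, Morounke.
Kehinde is living and takes 5/96.
Adaeze is living and takes 5/96.
Obafemi is living and takes 5/96.
Morounke is living and takes 5/96.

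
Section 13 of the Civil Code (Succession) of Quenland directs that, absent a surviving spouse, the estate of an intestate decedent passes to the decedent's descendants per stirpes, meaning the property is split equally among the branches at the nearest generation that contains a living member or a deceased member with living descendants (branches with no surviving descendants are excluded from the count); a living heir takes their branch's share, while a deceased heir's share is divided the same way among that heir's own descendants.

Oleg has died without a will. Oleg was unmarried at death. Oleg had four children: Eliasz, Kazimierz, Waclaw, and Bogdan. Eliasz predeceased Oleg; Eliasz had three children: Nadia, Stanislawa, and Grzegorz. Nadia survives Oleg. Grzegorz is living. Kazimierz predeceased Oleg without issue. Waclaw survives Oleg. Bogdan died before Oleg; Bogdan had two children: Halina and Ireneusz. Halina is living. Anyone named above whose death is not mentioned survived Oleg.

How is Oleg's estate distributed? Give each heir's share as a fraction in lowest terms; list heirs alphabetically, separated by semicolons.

There is no surviving spouse, so the entire estate passes to Oleg's descendants per stirpes.
Kazimierz left no surviving issue, so that branch lapses and is disregarded.
The estate is divided into 3 equal shares of 1/3 among Eliasz, Waclaw, Bogdan.
Eliasz predeceased; the 1/3 allotted to Eliasz's branch passes to Eliasz's issue by representation.
The 1/3 is divided into 3 equal shares of 1/9 among Nadia, Stanislawa, Grzegorz.
Nadia is living and takes 1/9.
Stanislawa is living and takes 1/9.
Grzegorz is living and takes 1/9.
Waclaw is living and takes 1/3.
Bogdan predeceased; the 1/3 allotted to Bogdan's branch passes to Bogdan's issue by representation.
The 1/3 is divided into 2 equal shares of 1/6 among Halina, Ireneusz.
Halina is living and takes 1/6.
Ireneusz is living and takes 1/6.

Grzegorz 1/9; Halina 1/6; Ireneusz 1/6; Nadia 1/9; Stanislawa 1/9; Waclaw 1/3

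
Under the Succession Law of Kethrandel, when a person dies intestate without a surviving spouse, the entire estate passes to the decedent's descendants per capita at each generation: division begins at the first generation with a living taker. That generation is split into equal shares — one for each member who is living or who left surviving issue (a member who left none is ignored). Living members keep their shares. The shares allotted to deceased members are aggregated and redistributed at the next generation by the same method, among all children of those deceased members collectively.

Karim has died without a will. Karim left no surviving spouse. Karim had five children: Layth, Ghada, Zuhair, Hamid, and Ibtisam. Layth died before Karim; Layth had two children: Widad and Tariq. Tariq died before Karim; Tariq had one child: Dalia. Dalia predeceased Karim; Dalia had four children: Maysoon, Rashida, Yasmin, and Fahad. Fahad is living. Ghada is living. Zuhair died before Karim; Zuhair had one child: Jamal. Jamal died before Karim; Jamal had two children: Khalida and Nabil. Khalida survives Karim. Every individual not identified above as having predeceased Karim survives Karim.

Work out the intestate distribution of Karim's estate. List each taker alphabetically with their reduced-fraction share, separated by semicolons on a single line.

Fahad 1/45; Ghada 1/5; Hamid 1/5; Ibtisam 1/5; Khalida 4/45; Maysoon 1/45; Nabil 4/45; Rashida 1/45; Widad 2/15; Yasmin 1/45

There is no surviving spouse, so the entire estate passes to Karim's descendants per capita at each generation.
At generation 1 (Layth, Ghada, Zuhair, Hamid, Ibtisam) there are 5 shares of (1)/5 = 1/5 each.
Living: Ghada, Hamid, and Ibtisam — each takes 1/5.
Deceased: Layth and Zuhair. Their combined 2/5 is pooled and carried to generation 2.
At generation 2 (Widad, Tariq, Jamal) there are 3 shares of (2/5)/3 = 2/15 each.
Living: Widad — each takes 2/15.
Deceased: Tariq and Jamal. Their combined 4/15 is pooled and carried to generation 3.
At generation 3 (Dalia, Khalida, Nabil) there are 3 shares of (4/15)/3 = 4/45 each.
Living: Khalida and Nabil — each takes 4/45.
Deceased: Dalia. That 4/45 share is carried to generation 4.
At generation 4 (Maysoon, Rashida, Yasmin, Fahad) there are 4 shares of (4/45)/4 = 1/45 each.
Living: Maysoon, Rashida, Yasmin, and Fahad — each takes 1/45.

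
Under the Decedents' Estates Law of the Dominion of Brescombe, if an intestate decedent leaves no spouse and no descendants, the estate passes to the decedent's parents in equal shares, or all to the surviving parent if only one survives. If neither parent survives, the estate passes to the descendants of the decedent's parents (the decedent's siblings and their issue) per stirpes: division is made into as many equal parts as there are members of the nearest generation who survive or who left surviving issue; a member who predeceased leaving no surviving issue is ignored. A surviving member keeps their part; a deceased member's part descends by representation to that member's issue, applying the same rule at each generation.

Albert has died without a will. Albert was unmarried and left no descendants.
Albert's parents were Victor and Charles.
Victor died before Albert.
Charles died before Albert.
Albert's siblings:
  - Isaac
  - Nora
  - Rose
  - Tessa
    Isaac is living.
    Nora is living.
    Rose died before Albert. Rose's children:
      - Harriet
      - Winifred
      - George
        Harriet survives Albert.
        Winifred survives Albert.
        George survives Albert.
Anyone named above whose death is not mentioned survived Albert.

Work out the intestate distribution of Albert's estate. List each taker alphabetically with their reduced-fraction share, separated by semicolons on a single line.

George 1/12; Harriet 1/12; Isaac 1/4; Nora 1/4; Tessa 1/4; Winifred 1/12

Neither parent survives and there are no descendants, so the estate passes to Albert's siblings and their issue per stirpes.
The estate is divided into 4 equal shares of 1/4 among Isaac, Nora, Rose, Tessa.
Isaac is living and takes 1/4.
Nora is living and takes 1/4.
Rose predeceased; the 1/4 allotted to Rose's branch passes to Rose's issue by representation.
The 1/4 is divided into 3 equal shares of 1/12 among Harriet, Winifred, George.
Harriet is living and takes 1/12.
Winifred is living and takes 1/12.
George is living and takes 1/12.
Tessa is living and takes 1/4.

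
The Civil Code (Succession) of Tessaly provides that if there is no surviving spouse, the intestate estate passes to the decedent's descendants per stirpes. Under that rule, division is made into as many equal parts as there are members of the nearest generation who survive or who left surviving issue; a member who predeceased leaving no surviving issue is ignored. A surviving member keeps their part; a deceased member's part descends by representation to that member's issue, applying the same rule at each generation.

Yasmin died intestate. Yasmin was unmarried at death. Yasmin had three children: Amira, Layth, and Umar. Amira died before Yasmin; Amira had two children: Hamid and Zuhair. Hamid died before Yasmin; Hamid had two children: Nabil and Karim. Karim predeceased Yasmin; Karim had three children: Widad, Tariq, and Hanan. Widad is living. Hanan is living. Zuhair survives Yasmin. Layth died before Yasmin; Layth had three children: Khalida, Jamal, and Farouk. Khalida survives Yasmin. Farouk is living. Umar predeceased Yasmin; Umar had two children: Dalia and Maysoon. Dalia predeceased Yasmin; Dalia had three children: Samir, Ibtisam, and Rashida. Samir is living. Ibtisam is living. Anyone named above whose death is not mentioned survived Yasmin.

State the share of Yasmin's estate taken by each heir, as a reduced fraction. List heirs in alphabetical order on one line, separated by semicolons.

Farouk 1/9; Hanan 1/36; Ibtisam 1/18; Jamal 1/9; Khalida 1/9; Maysoon 1/6; Nabil 1/12; Rashida 1/18; Samir 1/18; Tariq 1/36; Widad 1/36; Zuhair 1/6

There is no surviving spouse, so the entire estate passes to Yasmin's descendants per stirpes.
The estate is divided into 3 equal shares of 1/3 among Amira, Layth, Umar.
Amira predeceased; the 1/3 allotted to Amira's branch passes to Amira's issue by representation.
The 1/3 is divided into 2 equal shares of 1/6 among Hamid, Zuhair.
Hamid predeceased; the 1/6 allotted to Hamid's branch passes to Hamid's issue by representation.
The 1/6 is divided into 2 equal shares of 1/12 among Nabil, Karim.
Nabil is living and takes 1/12.
Karim predeceased; the 1/12 allotted to Karim's branch passes to Karim's issue by representation.
The 1/12 is divided into 3 equal shares of 1/36 among Widad, Tariq, Hanan.
Widad is living and takes 1/36.
Tariq is living and takes 1/36.
Hanan is living and takes 1/36.
Zuhair is living and takes 1/6.
Layth predeceased; the 1/3 allotted to Layth's branch passes to Layth's issue by representation.
The 1/3 is divided into 3 equal shares of 1/9 among Khalida, Jamal, Farouk.
Khalida is living and takes 1/9.
Jamal is living and takes 1/9.
Farouk is living and takes 1/9.
Umar predeceased; the 1/3 allotted to Umar's branch passes to Umar's issue by representation.
The 1/3 is divided into 2 equal shares of 1/6 among Dalia, Maysoon.
Dalia predeceased; the 1/6 allotted to Dalia's branch passes to Dalia's issue by representation.
The 1/6 is divided into 3 equal shares of 1/18 among Samir, Ibtisam, Rashida.
Samir is living and takes 1/18.
Ibtisam is living and takes 1/18.
Rashida is living and takes 1/18.
Maysoon is living and takes 1/6.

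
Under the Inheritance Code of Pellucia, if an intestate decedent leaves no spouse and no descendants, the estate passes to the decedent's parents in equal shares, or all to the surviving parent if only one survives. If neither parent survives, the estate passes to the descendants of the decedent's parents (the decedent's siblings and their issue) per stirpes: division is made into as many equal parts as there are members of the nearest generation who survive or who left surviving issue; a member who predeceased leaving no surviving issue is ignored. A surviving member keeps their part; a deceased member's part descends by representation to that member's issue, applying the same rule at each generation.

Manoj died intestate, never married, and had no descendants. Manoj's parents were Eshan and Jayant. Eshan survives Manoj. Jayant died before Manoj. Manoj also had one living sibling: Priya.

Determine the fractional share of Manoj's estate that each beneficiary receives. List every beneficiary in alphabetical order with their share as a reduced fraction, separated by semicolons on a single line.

Eshan 1

Only one parent, Eshan, survives, so Eshan takes the entire estate. The siblings take nothing because a surviving parent has priority.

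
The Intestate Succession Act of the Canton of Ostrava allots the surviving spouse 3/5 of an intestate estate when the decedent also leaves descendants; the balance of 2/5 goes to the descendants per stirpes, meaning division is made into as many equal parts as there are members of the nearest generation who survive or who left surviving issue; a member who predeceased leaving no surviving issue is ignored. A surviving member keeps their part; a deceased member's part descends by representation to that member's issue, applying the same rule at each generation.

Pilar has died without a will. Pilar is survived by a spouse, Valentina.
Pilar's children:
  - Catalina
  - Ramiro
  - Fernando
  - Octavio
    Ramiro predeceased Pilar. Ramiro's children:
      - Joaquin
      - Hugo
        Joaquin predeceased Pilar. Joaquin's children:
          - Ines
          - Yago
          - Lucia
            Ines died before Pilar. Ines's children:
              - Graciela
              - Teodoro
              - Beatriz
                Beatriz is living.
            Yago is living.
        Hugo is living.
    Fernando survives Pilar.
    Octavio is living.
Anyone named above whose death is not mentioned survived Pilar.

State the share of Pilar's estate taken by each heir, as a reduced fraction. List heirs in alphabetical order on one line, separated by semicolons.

Beatriz 1/180; Catalina 1/10; Fernando 1/10; Graciela 1/180; Hugo 1/20; Lucia 1/60; Octavio 1/10; Teodoro 1/180; Valentina 3/5; Yago 1/60

Valentina, as surviving spouse, takes 3/5.
The remaining 2/5 passes to Pilar's descendants per stirpes.
The 2/5 is divided into 4 equal shares of 1/10 among Catalina, Ramiro, Fernando, Octavio.
Catalina is living and takes 1/10.
Ramiro predeceased; the 1/10 allotted to Ramiro's branch passes to Ramiro's issue by representation.
The 1/10 is divided into 2 equal shares of 1/20 among Joaquin, Hugo.
Joaquin predeceased; the 1/20 allotted to Joaquin's branch passes to Joaquin's issue by representation.
The 1/20 is divided into 3 equal shares of 1/60 among Ines, Yago, Lucia.
Ines predeceased; the 1/60 allotted to Ines's branch passes to Ines's issue by representation.
The 1/60 is divided into 3 equal shares of 1/180 among Graciela, Teodoro, Beatriz.
Graciela is living and takes 1/180.
Teodoro is living and takes 1/180.
Beatriz is living and takes 1/180.
Yago is living and takes 1/60.
Lucia is living and takes 1/60.
Hugo is living and takes 1/20.
Fernando is living and takes 1/10.
Octavio is living and takes 1/10.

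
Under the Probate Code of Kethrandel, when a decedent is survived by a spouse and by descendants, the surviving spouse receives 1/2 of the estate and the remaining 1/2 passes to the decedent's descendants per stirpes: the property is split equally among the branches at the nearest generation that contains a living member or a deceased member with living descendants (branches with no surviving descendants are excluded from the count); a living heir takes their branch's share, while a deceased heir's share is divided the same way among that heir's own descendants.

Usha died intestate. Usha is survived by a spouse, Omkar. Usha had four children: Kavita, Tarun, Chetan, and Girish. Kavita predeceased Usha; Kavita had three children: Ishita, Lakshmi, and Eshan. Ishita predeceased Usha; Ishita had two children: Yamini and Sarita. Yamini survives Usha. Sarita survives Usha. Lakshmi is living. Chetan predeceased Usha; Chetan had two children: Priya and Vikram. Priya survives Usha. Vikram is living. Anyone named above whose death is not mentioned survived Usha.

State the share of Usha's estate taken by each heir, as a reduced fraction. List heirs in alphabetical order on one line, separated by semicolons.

Eshan 1/24; Girish 1/8; Lakshmi 1/24; Omkar 1/2; Priya 1/16; Sarita 1/48; Tarun 1/8; Vikram 1/16; Yamini 1/48

Omkar, as surviving spouse, takes 1/2.
The remaining 1/2 passes to Usha's descendants per stirpes.
The 1/2 is divided into 4 equal shares of 1/8 among Kavita, Tarun, Chetan, Girish.
Kavita predeceased; the 1/8 allotted to Kavita's branch passes to Kavita's issue by representation.
The 1/8 is divided into 3 equal shares of 1/24 among Ishita, Lakshmi, Eshan.
Ishita predeceased; the 1/24 allotted to Ishita's branch passes to Ishita's issue by representation.
The 1/24 is divided into 2 equal shares of 1/48 among Yamini, Sarita.
Yamini is living and takes 1/48.
Sarita is living and takes 1/48.
Lakshmi is living and takes 1/24.
Eshan is living and takes 1/24.
Tarun is living and takes 1/8.
Chetan predeceased; the 1/8 allotted to Chetan's branch passes to Chetan's issue by representation.
The 1/8 is divided into 2 equal shares of 1/16 among Priya, Vikram.
Priya is living and takes 1/16.
Vikram is living and takes 1/16.
Girish is living and takes 1/8.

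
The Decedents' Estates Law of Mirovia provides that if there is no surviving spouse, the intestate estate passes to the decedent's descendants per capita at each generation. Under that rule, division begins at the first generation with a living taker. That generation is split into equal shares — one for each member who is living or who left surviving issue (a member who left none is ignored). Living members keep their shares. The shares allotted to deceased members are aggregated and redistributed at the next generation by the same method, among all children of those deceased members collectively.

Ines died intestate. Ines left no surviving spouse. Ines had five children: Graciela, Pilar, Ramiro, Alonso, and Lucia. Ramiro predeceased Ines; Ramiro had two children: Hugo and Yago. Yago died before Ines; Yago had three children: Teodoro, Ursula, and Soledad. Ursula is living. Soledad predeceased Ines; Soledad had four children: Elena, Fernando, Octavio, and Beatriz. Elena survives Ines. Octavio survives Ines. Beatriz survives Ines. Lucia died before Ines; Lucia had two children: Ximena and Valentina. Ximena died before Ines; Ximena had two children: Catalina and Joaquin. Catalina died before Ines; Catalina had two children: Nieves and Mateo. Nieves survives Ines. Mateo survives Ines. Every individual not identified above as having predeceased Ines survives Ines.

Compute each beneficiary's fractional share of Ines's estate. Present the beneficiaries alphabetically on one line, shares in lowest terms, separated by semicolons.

Alonso 1/5; Beatriz 1/75; Elena 1/75; Fernando 1/75; Graciela 1/5; Hugo 1/10; Joaquin 1/25; Mateo 1/75; Nieves 1/75; Octavio 1/75; Pilar 1/5; Teodoro 1/25; Ursula 1/25; Valentina 1/10

There is no surviving spouse, so the entire estate passes to Ines's descendants per capita at each generation.
At generation 1 (Graciela, Pilar, Ramiro, Alonso, Lucia) there are 5 shares of (1)/5 = 1/5 each.
Living: Graciela, Pilar, and Alonso — each takes 1/5.
Deceased: Ramiro and Lucia. Their combined 2/5 is pooled and carried to generation 2.
At generation 2 (Hugo, Yago, Ximena, Valentina) there are 4 shares of (2/5)/4 = 1/10 each.
Living: Hugo and Valentina — each takes 1/10.
Deceased: Yago and Ximena. Their combined 1/5 is pooled and carried to generation 3.
At generation 3 (Teodoro, Ursula, Soledad, Catalina, Joaquin) there are 5 shares of (1/5)/5 = 1/25 each.
Living: Teodoro, Ursula, and Joaquin — each takes 1/25.
Deceased: Soledad and Catalina. Their combined 2/25 is pooled and carried to generation 4.
At generation 4 (Elena, Fernando, Octavio, Beatriz, Nieves, Mateo) there are 6 shares of (2/25)/6 = 1/75 each.
Living: Elena, Fernando, Octavio, Beatriz, Nieves, and Mateo — each takes 1/75.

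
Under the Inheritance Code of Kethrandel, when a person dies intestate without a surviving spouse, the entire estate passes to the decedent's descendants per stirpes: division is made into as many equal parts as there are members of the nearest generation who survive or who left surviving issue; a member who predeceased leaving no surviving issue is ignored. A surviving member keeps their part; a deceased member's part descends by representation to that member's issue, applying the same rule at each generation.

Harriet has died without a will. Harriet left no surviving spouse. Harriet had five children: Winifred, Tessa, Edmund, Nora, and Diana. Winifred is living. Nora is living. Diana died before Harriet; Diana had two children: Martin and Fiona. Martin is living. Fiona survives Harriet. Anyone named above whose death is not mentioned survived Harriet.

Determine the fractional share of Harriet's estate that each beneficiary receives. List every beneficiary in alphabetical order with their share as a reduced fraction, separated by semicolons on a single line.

There is no surviving spouse, so the entire estate passes to Harriet's descendants per stirpes.
The estate is divided into 5 equal shares of 1/5 among Winifred, Tessa, Edmund, Nora, Diana.
Winifred is living and takes 1/5.
Tessa is living and takes 1/5.
Edmund is living and takes 1/5.
Nora is living and takes 1/5.
Diana predeceased; the 1/5 allotted to Diana's branch passes to Diana's issue by representation.
The 1/5 is divided into 2 equal shares of 1/10 among Martin, Fiona.
Martin is living and takes 1/10.
Fiona is living and takes 1/10.

Edmund 1/5; Fiona 1/10; Martin 1/10; Nora 1/5; Tessa 1/5; Winifred 1/5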